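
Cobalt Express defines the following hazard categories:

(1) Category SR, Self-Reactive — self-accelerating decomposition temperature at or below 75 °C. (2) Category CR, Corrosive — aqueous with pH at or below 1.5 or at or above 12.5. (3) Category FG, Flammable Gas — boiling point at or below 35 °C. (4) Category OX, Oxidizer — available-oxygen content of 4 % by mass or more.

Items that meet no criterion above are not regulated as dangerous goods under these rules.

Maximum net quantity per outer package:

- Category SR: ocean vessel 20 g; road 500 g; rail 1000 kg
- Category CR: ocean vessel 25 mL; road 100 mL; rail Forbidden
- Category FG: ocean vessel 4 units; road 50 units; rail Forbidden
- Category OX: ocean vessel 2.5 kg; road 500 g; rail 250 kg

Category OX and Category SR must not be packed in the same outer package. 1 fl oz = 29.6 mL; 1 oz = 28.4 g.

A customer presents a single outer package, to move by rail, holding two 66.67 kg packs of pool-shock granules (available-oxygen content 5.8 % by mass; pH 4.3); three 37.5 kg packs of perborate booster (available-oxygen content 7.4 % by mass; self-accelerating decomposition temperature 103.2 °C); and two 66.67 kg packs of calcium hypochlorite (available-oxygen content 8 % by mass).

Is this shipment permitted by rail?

No

The pool-shock granules have available-oxygen content 5.8 % by mass, which is ≥ 4 % by mass, so they are Category OX (Oxidizer).
Perborate booster: available-oxygen content 7.4 % by mass ≥ 4 % by mass → Category OX (Oxidizer).
Available-oxygen content 8 % by mass meets the Category OX criterion (Oxidizer), so the calcium hypochlorite is Category OX.
Category OX net quantity: (two 66.67 kg packs = 133.34 kg) + (three 37.5 kg packs = 112.5 kg) + (two 66.67 kg packs = 133.34 kg) = 379.18 kg.
379.18 kg exceeds the rail limit of 250 kg for Category OX.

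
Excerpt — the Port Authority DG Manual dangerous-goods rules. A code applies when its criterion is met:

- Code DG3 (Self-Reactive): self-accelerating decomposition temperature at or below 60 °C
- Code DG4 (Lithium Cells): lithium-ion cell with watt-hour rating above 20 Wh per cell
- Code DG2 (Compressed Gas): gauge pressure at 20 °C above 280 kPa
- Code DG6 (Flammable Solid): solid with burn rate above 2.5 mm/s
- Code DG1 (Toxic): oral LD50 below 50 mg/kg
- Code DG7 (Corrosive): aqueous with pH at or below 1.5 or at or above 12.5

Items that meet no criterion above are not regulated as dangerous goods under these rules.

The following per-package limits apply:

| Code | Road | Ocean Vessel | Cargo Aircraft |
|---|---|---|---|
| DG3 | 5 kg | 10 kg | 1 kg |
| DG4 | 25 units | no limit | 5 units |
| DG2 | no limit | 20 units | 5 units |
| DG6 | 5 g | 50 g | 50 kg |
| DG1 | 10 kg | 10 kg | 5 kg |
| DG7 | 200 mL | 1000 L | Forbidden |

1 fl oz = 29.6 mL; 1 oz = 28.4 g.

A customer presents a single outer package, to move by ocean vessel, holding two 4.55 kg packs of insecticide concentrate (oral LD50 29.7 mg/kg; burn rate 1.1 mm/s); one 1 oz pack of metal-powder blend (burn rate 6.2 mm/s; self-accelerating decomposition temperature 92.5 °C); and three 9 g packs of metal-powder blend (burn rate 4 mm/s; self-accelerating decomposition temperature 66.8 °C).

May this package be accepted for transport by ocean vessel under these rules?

No

Insecticide concentrate: oral LD50 29.7 mg/kg < 50 mg/kg → Code DG1 (Toxic).
With burn rate 6.2 mm/s (> 2.5 mm/s), the metal-powder blend falls in Code DG6.
Metal-powder blend: burn rate 4 mm/s > 2.5 mm/s → Code DG6 (Flammable Solid).
Total Code DG6: (one 1 oz pack = 28.4 g) + (three 9 g packs = 27 g) = 55.4 g.
That exceeds the Code DG6 ocean vessel limit of 50 g.
Code DG1 quantity: two 4.55 kg packs = 9.1 kg.
9.1 kg ≤ 10 kg (ocean vessel limit, Code DG1) — within limit.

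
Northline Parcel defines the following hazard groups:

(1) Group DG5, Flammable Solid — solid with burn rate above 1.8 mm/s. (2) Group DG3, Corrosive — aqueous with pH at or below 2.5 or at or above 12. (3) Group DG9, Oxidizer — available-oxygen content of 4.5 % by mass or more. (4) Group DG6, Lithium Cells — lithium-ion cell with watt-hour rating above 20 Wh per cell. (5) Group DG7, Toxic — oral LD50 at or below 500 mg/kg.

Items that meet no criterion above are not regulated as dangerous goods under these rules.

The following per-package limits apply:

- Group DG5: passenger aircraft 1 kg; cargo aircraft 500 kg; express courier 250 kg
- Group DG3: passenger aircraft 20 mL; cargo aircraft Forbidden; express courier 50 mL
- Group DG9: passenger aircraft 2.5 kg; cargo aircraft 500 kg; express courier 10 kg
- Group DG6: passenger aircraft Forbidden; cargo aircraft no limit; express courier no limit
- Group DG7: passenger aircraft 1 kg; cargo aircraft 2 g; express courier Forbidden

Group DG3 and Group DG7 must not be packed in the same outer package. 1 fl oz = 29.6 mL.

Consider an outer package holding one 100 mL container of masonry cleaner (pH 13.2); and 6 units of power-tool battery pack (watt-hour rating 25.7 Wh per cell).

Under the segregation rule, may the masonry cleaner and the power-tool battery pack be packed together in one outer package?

Yes

The masonry cleaner has pH 13.2, which is ≥ 12, so it is Group DG3 (Corrosive).
Watt-hour rating 25.7 Wh per cell meets the Group DG6 criterion (Lithium Cells), so the power-tool battery pack is Group DG6.
No segregation rule bars Group DG3 with Group DG6.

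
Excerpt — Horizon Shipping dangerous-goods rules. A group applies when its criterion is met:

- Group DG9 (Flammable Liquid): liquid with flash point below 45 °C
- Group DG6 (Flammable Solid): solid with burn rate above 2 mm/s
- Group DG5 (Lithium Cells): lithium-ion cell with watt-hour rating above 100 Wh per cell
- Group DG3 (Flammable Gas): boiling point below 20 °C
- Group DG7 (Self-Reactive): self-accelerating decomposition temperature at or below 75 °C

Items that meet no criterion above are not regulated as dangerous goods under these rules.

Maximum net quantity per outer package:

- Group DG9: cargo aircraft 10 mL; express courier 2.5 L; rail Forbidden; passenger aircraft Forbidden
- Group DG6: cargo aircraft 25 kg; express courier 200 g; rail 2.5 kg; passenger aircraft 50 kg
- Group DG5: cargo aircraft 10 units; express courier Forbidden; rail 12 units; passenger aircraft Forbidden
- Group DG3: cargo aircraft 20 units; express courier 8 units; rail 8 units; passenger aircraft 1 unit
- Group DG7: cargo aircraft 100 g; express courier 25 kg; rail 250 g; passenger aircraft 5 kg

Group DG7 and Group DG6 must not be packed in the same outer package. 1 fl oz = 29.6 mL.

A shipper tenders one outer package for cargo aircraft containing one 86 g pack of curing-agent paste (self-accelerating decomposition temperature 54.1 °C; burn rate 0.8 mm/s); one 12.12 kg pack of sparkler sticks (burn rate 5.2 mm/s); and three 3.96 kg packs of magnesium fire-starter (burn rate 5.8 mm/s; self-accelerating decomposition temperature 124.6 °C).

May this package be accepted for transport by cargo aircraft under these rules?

No

Curing-agent paste: self-accelerating decomposition temperature 54.1 °C ≤ 75 °C → Group DG7 (Self-Reactive).
Sparkler sticks: burn rate 5.2 mm/s > 2 mm/s → Group DG6 (Flammable Solid).
The magnesium fire-starter has burn rate 5.8 mm/s, which is > 2 mm/s, so it is Group DG6 (Flammable Solid).
Group DG7 quantity: 86 g.
86 g is within the cargo aircraft limit of 100 g for Group DG7.
Total Group DG6: 12.12 kg + (three 3.96 kg packs = 11.88 kg) = 24 kg.
24 kg is within the cargo aircraft limit of 25 kg for Group DG6.
Group DG7 and Group DG6 may not share an outer package.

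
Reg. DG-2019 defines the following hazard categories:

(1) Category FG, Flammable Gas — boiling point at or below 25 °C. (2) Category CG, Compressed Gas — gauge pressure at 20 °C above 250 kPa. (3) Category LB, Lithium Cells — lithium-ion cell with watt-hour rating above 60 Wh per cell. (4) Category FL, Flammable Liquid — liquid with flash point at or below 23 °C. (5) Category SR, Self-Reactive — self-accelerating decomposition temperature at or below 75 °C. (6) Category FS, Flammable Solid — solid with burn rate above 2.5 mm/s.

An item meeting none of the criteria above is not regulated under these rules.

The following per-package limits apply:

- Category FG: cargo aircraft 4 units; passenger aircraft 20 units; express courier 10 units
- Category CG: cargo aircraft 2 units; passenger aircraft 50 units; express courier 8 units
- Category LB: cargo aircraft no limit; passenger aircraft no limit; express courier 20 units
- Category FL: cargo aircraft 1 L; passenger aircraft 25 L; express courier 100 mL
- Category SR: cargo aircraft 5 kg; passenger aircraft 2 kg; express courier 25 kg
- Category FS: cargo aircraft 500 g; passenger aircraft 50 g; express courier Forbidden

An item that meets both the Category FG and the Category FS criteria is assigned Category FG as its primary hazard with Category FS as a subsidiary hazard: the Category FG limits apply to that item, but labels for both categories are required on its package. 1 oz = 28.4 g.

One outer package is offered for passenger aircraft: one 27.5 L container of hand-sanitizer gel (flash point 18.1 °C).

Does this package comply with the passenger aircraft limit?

No

Flash point 18.1 °C meets the Category FL criterion (Flammable Liquid), so the hand-sanitizer gel is Category FL.
Category FL quantity: 27.5 L.
That exceeds the Category FL passenger aircraft limit of 25 L.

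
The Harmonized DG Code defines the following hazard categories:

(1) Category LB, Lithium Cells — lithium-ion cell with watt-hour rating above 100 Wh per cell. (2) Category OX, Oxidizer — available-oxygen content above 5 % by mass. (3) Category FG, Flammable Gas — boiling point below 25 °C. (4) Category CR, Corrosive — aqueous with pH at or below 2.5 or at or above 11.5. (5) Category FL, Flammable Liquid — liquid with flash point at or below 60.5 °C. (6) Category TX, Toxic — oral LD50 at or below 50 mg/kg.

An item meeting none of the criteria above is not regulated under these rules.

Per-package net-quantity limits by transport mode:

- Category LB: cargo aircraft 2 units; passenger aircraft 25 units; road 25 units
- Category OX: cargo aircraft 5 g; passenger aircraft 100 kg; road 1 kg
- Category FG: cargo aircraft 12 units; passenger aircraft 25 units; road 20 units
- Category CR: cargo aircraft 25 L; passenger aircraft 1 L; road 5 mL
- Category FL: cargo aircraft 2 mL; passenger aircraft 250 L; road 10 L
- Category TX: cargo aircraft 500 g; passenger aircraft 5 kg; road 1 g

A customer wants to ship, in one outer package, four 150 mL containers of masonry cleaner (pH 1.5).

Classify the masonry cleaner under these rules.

Category CR

With pH 1.5 (≤ 2.5), the masonry cleaner falls in Category CR.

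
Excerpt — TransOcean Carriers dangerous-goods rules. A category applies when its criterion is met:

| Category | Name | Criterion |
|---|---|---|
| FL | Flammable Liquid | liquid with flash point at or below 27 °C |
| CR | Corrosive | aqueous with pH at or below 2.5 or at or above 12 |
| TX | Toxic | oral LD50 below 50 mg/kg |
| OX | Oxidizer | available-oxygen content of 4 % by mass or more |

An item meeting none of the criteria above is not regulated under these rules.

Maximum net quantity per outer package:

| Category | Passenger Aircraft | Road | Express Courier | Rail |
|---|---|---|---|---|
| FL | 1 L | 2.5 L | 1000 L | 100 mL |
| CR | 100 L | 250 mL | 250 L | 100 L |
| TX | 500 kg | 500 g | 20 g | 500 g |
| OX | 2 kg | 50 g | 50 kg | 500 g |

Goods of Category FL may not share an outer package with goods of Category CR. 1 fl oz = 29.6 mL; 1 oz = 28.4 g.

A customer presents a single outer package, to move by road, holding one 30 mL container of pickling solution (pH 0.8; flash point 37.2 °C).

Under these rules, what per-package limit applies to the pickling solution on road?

The pickling solution has pH 0.8, which is ≤ 2.5, so it is Category CR (Corrosive).
The road limit for Category CR is 250 mL.

250 mL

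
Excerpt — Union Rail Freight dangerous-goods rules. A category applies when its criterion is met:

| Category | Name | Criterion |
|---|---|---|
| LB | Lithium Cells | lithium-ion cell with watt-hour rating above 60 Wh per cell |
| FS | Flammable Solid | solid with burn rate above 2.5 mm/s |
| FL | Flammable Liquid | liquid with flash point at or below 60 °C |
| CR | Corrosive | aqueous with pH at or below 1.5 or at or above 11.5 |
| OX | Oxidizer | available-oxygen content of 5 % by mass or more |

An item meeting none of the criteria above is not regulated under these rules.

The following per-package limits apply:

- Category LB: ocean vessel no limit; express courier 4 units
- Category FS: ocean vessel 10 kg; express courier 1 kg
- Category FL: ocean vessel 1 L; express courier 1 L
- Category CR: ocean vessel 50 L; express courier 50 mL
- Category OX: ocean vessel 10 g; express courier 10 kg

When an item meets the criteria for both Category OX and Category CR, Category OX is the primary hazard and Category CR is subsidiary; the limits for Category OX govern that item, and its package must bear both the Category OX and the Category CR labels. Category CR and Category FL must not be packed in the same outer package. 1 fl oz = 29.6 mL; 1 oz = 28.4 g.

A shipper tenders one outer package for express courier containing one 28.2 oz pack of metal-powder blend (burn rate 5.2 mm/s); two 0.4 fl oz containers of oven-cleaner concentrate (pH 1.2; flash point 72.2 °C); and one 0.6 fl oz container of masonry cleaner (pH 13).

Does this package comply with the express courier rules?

Yes

The metal-powder blend has burn rate 5.2 mm/s, which is > 2.5 mm/s, so it is Category FS (Flammable Solid).
Oven-cleaner concentrate: pH 1.2 ≤ 1.5 → Category CR (Corrosive).
With pH 13 (≥ 11.5), the masonry cleaner falls in Category CR.
Total Category CR: (two 0.4 fl oz containers = 23.68 mL) + (one 0.6 fl oz container = 17.76 mL) = 41.44 mL.
41.44 mL ≤ 50 mL (express courier limit, Category CR) — within limit.
Category FS quantity: one 28.2 oz pack = 800.88 g.
That is within the Category FS express courier limit of 1 kg.
The segregation rule (Category CR with Category FL) does not apply to Category CR with Category FS.
Every hazard category is within its express courier limit and no segregation rule is violated.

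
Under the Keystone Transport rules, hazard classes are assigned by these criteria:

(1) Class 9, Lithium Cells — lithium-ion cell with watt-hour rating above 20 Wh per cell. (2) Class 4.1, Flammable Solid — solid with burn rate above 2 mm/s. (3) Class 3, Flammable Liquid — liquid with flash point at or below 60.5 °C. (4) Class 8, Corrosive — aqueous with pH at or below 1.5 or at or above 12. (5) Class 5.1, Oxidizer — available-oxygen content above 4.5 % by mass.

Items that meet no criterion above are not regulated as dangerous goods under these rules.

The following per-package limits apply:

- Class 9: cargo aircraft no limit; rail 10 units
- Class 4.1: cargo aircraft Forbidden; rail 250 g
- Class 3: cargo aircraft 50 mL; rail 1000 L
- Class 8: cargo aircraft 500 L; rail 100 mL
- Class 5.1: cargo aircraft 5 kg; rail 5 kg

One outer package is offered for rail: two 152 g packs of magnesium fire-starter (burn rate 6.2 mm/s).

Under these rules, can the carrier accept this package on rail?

Burn rate 6.2 mm/s meets the Class 4.1 criterion (Flammable Solid), so the magnesium fire-starter is Class 4.1.
Class 4.1 quantity: two 152 g packs = 304 g.
304 g exceeds the rail limit of 250 g for Class 4.1.

No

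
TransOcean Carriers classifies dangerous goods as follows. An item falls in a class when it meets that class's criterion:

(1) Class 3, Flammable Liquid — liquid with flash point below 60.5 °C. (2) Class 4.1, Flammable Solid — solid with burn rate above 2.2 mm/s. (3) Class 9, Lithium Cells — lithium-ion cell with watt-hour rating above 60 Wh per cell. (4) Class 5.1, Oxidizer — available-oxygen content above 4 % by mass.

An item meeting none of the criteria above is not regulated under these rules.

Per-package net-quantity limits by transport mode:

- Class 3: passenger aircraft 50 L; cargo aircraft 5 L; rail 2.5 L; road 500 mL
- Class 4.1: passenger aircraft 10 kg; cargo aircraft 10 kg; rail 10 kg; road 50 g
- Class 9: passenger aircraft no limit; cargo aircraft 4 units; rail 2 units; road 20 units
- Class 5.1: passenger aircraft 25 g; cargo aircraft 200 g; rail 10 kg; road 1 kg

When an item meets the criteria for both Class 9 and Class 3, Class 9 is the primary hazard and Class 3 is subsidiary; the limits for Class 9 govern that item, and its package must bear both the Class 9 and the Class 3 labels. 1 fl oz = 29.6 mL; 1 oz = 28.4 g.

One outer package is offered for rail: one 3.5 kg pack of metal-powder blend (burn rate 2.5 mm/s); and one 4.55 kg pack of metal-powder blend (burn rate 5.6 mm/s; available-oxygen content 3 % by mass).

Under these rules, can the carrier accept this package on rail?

Yes

Burn rate 2.5 mm/s meets the Class 4.1 criterion (Flammable Solid), so the metal-powder blend is Class 4.1.
Metal-powder blend: burn rate 5.6 mm/s > 2.2 mm/s → Class 4.1 (Flammable Solid).
Total Class 4.1: 3.5 kg + 4.55 kg = 8.05 kg.
8.05 kg ≤ 10 kg (rail limit, Class 4.1) — within limit.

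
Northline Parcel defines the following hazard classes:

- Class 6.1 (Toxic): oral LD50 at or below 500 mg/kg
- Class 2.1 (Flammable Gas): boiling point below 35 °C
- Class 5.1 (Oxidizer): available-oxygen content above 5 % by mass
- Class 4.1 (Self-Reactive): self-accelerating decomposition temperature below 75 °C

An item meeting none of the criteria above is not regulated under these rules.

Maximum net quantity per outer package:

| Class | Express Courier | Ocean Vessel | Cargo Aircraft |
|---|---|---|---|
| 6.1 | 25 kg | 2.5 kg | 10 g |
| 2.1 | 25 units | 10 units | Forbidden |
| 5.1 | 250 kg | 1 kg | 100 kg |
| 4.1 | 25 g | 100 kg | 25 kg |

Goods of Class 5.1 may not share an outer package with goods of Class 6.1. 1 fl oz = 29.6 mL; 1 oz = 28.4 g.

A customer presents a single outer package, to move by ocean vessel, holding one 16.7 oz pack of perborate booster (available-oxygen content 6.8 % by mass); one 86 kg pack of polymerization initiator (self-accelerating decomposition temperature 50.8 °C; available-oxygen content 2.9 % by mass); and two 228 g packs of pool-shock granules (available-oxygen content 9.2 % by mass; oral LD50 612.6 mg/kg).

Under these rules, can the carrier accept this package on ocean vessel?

Yes

The perborate booster has available-oxygen content 6.8 % by mass, which is > 5 % by mass, so it is Class 5.1 (Oxidizer).
Polymerization initiator: self-accelerating decomposition temperature 50.8 °C < 75 °C → Class 4.1 (Self-Reactive).
Available-oxygen content 9.2 % by mass meets the Class 5.1 criterion (Oxidizer), so the pool-shock granules are Class 5.1.
Class 5.1 net quantity: (one 16.7 oz pack = 474.28 g) + (two 228 g packs = 456 g) = 930.28 g.
That is within the Class 5.1 ocean vessel limit of 1 kg.
Class 4.1 quantity: 86 kg.
86 kg ≤ 100 kg (ocean vessel limit, Class 4.1) — within limit.
The segregation rule (Class 5.1 with Class 6.1) does not apply to Class 5.1 with Class 4.1.
Every hazard class is within its ocean vessel limit and no segregation rule is violated.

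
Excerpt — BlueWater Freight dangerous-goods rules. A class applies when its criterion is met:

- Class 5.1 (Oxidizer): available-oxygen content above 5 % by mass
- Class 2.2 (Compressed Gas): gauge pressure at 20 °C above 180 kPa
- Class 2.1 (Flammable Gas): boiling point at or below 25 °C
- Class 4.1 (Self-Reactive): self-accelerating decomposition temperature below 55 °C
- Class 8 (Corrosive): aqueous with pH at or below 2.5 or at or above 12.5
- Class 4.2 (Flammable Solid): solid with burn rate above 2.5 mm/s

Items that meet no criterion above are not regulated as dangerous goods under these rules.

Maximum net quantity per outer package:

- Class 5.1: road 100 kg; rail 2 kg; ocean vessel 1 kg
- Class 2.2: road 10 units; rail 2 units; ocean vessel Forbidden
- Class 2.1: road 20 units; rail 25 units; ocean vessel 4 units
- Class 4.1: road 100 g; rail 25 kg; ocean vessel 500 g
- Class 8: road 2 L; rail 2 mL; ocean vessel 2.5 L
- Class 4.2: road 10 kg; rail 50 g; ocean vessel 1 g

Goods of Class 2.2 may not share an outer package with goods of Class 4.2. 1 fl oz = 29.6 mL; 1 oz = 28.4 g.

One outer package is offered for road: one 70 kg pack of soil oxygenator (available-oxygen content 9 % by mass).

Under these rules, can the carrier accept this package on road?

Yes

With available-oxygen content 9 % by mass (> 5 % by mass), the soil oxygenator falls in Class 5.1.
Class 5.1 quantity: 70 kg.
That is within the Class 5.1 road limit of 100 kg.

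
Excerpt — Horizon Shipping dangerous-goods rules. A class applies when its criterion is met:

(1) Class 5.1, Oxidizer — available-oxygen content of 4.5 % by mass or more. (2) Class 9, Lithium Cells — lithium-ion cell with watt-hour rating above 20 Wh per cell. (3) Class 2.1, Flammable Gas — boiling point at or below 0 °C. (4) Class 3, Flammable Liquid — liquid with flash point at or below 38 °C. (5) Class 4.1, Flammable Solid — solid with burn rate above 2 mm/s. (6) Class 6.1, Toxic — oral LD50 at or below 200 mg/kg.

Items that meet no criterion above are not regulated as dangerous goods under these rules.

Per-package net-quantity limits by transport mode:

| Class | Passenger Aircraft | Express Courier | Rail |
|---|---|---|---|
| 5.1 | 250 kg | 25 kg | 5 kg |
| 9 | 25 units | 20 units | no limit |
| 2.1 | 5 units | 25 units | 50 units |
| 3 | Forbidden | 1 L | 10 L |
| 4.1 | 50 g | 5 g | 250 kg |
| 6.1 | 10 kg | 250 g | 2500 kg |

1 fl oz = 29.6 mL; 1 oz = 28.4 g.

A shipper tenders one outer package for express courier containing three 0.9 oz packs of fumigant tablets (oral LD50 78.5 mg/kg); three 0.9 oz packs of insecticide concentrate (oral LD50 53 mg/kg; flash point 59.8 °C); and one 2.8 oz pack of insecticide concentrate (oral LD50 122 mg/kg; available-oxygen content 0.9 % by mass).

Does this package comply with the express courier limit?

With oral LD50 78.5 mg/kg (≤ 200 mg/kg), the fumigant tablets fall in Class 6.1.
Oral LD50 53 mg/kg meets the Class 6.1 criterion (Toxic), so the insecticide concentrate is Class 6.1.
Oral LD50 122 mg/kg meets the Class 6.1 criterion (Toxic), so the insecticide concentrate is Class 6.1.
Total Class 6.1: (three 0.9 oz packs = 76.68 g) + (three 0.9 oz packs = 76.68 g) + (one 2.8 oz pack = 79.52 g) = 232.88 g.
232.88 g ≤ 250 g (express courier limit, Class 6.1) — within limit.

Yes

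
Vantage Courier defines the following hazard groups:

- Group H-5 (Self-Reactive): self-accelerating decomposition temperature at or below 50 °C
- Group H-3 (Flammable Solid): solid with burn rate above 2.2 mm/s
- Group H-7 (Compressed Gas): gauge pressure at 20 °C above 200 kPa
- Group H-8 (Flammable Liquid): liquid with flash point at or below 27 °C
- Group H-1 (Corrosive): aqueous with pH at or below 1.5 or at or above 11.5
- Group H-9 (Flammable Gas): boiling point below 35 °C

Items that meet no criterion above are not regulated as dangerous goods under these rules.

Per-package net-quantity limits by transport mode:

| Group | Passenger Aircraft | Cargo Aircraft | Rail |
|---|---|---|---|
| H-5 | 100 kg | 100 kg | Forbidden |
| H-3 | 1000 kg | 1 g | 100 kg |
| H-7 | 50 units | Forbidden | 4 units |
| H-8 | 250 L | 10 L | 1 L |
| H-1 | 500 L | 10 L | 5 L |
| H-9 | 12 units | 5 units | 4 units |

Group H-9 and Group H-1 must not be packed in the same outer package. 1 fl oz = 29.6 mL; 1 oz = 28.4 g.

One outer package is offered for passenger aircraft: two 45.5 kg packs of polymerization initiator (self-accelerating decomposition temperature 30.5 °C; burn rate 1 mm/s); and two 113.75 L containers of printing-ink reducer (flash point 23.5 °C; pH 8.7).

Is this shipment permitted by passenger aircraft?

Yes

The polymerization initiator has self-accelerating decomposition temperature 30.5 °C, which is ≤ 50 °C, so it is Group H-5 (Self-Reactive).
The printing-ink reducer has flash point 23.5 °C, which is ≤ 27 °C, so it is Group H-8 (Flammable Liquid).
Group H-5 quantity: two 45.5 kg packs = 91 kg.
91 kg is within the passenger aircraft limit of 100 kg for Group H-5.
Group H-8 quantity: two 113.75 L containers = 227.5 L.
227.5 L is within the passenger aircraft limit of 250 L for Group H-8.
The segregation rule (Group H-9 with Group H-1) does not apply to Group H-5 with Group H-8.
Every hazard group is within its passenger aircraft limit and no segregation rule is violated.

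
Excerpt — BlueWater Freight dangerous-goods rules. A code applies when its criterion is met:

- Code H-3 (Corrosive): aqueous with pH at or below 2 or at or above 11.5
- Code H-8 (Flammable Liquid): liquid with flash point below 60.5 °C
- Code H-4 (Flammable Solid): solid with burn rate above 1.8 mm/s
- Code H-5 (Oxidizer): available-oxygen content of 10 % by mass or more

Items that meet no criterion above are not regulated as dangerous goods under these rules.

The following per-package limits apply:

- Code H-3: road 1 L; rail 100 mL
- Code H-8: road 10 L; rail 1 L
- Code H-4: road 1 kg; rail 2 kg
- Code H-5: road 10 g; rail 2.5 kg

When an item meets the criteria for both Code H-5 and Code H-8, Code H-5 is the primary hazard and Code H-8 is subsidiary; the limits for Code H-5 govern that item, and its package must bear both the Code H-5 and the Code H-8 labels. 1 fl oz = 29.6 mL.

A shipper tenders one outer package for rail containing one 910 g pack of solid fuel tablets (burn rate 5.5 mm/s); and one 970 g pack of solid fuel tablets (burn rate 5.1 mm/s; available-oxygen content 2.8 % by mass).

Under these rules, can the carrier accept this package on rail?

Yes

With burn rate 5.5 mm/s (> 1.8 mm/s), the solid fuel tablets fall in Code H-4.
Solid fuel tablets: burn rate 5.1 mm/s > 1.8 mm/s → Code H-4 (Flammable Solid).
Total Code H-4: 910 g + 970 g = 1.88 kg.
1.88 kg ≤ 2 kg (rail limit, Code H-4) — within limit.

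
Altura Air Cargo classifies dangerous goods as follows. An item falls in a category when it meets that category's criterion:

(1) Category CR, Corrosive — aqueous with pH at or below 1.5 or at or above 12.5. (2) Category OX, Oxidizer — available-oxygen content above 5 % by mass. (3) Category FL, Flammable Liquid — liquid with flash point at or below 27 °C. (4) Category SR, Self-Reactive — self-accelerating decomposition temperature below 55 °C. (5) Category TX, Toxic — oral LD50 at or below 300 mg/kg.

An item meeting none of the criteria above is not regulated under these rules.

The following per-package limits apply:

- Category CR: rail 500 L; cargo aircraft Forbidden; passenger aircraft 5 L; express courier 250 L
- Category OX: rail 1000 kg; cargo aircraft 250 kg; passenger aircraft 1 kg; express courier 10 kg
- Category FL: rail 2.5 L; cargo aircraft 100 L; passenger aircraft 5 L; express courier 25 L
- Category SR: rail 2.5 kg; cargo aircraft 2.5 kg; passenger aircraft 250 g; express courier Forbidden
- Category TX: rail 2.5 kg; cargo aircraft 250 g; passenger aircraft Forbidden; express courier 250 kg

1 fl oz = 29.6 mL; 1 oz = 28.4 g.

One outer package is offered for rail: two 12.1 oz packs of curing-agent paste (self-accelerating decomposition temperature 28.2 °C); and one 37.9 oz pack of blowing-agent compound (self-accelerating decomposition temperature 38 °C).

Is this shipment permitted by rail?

Yes

Curing-agent paste: self-accelerating decomposition temperature 28.2 °C < 55 °C → Category SR (Self-Reactive).
Blowing-agent compound: self-accelerating decomposition temperature 38 °C < 55 °C → Category SR (Self-Reactive).
Category SR net quantity: (two 12.1 oz packs = 687.28 g) + (one 37.9 oz pack = 1076.36 g) = 1763.64 g.
1763.64 g ≤ 2.5 kg (rail limit, Category SR) — within limit.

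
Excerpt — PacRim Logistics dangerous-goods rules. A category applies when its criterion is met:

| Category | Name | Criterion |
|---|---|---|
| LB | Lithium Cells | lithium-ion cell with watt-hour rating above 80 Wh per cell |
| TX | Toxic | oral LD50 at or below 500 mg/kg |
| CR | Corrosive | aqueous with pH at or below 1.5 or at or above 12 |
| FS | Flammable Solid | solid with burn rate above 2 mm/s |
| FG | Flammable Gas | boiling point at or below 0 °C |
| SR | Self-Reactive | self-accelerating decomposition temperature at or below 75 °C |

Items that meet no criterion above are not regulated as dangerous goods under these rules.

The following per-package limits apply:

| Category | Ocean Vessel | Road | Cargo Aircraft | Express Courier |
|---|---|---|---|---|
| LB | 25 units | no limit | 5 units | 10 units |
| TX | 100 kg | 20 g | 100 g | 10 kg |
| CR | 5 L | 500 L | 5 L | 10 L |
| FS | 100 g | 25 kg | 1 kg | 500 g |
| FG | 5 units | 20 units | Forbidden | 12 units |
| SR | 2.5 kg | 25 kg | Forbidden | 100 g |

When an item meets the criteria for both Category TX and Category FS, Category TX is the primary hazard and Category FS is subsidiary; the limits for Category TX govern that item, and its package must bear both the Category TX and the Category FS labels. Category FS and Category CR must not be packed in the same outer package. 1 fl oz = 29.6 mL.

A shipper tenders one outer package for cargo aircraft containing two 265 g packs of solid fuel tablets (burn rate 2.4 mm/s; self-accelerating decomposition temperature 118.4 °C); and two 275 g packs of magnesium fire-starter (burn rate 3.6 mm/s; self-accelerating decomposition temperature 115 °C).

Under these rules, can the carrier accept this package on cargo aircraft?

Solid fuel tablets: burn rate 2.4 mm/s > 2 mm/s → Category FS (Flammable Solid).
Magnesium fire-starter: burn rate 3.6 mm/s > 2 mm/s → Category FS (Flammable Solid).
Total Category FS: (two 265 g packs = 530 g) + (two 275 g packs = 550 g) = 1.08 kg.
1.08 kg exceeds the cargo aircraft limit of 1 kg for Category FS.

No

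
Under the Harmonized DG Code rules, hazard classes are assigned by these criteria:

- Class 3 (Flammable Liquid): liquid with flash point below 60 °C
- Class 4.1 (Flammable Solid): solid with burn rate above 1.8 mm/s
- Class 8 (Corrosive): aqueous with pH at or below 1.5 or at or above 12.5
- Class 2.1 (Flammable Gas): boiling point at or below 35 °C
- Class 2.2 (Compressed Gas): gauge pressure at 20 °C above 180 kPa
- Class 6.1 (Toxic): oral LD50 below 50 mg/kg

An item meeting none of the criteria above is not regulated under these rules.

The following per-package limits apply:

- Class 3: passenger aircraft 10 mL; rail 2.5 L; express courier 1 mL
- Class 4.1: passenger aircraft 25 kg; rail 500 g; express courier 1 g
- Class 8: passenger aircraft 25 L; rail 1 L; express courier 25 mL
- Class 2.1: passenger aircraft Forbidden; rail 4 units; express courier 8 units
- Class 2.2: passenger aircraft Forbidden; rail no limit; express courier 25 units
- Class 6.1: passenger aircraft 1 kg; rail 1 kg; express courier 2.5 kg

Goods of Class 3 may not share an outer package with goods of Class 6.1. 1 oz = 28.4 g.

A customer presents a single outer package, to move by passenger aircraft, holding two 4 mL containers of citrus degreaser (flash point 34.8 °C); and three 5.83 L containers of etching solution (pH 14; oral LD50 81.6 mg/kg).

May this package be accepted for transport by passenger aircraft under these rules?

Citrus degreaser: flash point 34.8 °C < 60 °C → Class 3 (Flammable Liquid).
pH 14 meets the Class 8 criterion (Corrosive), so the etching solution is Class 8.
Class 3 quantity: two 4 mL containers = 8 mL.
8 mL ≤ 10 mL (passenger aircraft limit, Class 3) — within limit.
Class 8 quantity: three 5.83 L containers = 17.49 L.
17.49 L is within the passenger aircraft limit of 25 L for Class 8.
The segregation rule (Class 3 with Class 6.1) does not apply to Class 3 with Class 8.
Every hazard class is within its passenger aircraft limit and no segregation rule is violated.

Yes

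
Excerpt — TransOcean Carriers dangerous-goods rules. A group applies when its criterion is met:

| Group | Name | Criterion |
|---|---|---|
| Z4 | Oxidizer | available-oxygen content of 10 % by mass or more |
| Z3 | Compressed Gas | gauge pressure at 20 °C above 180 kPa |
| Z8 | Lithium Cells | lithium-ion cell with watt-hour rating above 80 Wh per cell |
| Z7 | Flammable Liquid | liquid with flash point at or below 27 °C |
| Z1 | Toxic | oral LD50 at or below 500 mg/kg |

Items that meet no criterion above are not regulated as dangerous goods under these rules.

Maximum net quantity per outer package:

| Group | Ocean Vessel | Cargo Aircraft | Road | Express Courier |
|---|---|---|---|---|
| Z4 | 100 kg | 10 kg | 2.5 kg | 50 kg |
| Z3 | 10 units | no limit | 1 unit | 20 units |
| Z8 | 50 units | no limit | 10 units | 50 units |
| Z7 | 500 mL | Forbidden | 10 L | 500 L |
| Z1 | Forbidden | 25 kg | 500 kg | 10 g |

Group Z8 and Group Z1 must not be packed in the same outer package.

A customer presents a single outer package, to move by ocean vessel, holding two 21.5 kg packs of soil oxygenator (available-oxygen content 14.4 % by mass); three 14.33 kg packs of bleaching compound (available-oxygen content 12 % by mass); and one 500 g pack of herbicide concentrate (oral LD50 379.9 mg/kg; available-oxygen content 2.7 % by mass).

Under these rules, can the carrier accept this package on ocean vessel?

No

Soil oxygenator: available-oxygen content 14.4 % by mass ≥ 10 % by mass → Group Z4 (Oxidizer).
Bleaching compound: available-oxygen content 12 % by mass ≥ 10 % by mass → Group Z4 (Oxidizer).
The herbicide concentrate has oral LD50 379.9 mg/kg, which is ≤ 500 mg/kg, so it is Group Z1 (Toxic).
Group Z4 net quantity: (two 21.5 kg packs = 43 kg) + (three 14.33 kg packs = 42.99 kg) = 85.99 kg.
That is within the Group Z4 ocean vessel limit of 100 kg.
Group Z1 quantity: 500 g.
Group Z1 is Forbidden by ocean vessel.
The segregation rule (Group Z8 with Group Z1) does not apply to Group Z4 with Group Z1.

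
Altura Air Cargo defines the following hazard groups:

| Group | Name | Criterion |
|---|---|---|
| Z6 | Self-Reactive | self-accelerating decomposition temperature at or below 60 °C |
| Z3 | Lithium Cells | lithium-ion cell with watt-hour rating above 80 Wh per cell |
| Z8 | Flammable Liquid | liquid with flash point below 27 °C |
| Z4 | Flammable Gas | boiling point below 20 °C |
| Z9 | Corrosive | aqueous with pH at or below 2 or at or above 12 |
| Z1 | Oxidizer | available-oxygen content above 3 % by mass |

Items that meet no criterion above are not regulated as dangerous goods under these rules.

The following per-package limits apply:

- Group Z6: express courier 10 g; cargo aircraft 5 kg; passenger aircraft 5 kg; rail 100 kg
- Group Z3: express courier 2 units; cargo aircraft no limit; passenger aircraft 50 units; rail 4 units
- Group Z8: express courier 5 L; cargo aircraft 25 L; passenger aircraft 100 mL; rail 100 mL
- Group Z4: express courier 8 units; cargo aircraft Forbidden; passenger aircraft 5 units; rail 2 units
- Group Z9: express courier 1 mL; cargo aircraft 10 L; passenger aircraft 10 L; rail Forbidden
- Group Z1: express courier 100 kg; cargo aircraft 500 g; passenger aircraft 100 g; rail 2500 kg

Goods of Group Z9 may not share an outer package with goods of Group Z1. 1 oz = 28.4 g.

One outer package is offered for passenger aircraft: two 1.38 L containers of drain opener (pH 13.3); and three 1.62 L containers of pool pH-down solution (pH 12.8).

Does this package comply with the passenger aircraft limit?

The drain opener has pH 13.3, which is ≥ 12, so it is Group Z9 (Corrosive).
pH 12.8 meets the Group Z9 criterion (Corrosive), so the pool pH-down solution is Group Z9.
Total Group Z9: (two 1.38 L containers = 2.76 L) + (three 1.62 L containers = 4.86 L) = 7.62 L.
7.62 L is within the passenger aircraft limit of 10 L for Group Z9.

Yes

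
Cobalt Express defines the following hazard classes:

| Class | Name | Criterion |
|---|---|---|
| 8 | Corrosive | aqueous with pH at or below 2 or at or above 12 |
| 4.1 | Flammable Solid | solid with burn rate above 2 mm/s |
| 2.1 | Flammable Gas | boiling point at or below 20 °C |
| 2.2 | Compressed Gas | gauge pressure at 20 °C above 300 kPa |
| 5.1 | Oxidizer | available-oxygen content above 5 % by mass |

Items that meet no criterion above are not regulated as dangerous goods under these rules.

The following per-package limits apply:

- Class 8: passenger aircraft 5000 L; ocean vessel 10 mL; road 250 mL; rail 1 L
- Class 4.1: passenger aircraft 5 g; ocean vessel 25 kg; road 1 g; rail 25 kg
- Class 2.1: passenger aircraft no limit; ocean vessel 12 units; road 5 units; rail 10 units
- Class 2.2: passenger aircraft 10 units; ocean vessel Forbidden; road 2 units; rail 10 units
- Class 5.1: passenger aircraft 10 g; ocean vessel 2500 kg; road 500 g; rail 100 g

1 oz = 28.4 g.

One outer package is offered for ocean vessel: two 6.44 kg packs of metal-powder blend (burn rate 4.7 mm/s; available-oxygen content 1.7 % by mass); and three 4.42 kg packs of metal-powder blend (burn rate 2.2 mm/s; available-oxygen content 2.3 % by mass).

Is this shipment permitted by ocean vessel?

Burn rate 4.7 mm/s meets the Class 4.1 criterion (Flammable Solid), so the metal-powder blend is Class 4.1.
Metal-powder blend: burn rate 2.2 mm/s > 2 mm/s → Class 4.1 (Flammable Solid).
Class 4.1 net quantity: (two 6.44 kg packs = 12.88 kg) + (three 4.42 kg packs = 13.26 kg) = 26.14 kg.
That exceeds the Class 4.1 ocean vessel limit of 25 kg.

No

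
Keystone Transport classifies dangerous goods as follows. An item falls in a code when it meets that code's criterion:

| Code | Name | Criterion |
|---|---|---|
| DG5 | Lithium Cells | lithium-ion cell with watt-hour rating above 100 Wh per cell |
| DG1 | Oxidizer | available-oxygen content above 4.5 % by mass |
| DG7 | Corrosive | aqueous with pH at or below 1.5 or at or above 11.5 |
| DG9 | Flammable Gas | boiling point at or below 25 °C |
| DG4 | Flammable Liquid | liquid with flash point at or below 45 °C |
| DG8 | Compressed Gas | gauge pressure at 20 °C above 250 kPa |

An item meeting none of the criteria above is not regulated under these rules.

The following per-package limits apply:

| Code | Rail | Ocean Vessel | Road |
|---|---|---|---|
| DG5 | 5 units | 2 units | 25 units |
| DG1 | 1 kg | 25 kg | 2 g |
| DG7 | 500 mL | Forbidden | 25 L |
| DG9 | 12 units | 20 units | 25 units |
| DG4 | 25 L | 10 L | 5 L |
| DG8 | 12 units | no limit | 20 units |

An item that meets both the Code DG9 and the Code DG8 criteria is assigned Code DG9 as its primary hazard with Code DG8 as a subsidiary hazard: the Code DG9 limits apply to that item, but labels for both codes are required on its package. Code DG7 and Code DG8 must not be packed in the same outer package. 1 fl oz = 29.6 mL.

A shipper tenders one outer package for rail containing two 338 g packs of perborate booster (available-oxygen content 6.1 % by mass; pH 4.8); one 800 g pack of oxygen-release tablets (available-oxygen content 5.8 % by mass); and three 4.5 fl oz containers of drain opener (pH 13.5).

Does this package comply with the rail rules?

No

With available-oxygen content 6.1 % by mass (> 4.5 % by mass), the perborate booster falls in Code DG1.
Oxygen-release tablets: available-oxygen content 5.8 % by mass > 4.5 % by mass → Code DG1 (Oxidizer).
With pH 13.5 (≥ 11.5), the drain opener falls in Code DG7.
Total Code DG1: (two 338 g packs = 676 g) + 800 g = 1.476 kg.
That exceeds the Code DG1 rail limit of 1 kg.
Code DG7 quantity: three 4.5 fl oz containers = 399.6 mL.
399.6 mL ≤ 500 mL (rail limit, Code DG7) — within limit.
The segregation rule (Code DG7 with Code DG8) does not apply to Code DG1 with Code DG7.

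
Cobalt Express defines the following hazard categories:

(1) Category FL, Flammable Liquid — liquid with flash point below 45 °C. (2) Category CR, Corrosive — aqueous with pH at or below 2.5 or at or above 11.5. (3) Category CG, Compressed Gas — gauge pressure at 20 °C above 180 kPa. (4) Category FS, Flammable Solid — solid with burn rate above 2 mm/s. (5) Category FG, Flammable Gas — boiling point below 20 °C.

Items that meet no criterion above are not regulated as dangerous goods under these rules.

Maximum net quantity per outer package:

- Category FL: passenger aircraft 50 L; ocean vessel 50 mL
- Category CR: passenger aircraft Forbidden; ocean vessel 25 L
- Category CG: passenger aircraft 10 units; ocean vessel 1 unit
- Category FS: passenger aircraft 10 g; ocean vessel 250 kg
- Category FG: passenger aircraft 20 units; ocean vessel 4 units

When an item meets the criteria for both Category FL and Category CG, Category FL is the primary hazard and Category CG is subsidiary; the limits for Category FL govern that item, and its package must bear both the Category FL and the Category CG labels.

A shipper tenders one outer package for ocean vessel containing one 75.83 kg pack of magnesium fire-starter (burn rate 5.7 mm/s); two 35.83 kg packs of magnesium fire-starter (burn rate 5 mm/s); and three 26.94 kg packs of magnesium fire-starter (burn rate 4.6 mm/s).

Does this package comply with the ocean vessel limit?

Yes

Magnesium fire-starter: burn rate 5.7 mm/s > 2 mm/s → Category FS (Flammable Solid).
With burn rate 5 mm/s (> 2 mm/s), the magnesium fire-starter falls in Category FS.
With burn rate 4.6 mm/s (> 2 mm/s), the magnesium fire-starter falls in Category FS.
Total Category FS: 75.83 kg + (two 35.83 kg packs = 71.66 kg) + (three 26.94 kg packs = 80.82 kg) = 228.31 kg.
That is within the Category FS ocean vessel limit of 250 kg.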